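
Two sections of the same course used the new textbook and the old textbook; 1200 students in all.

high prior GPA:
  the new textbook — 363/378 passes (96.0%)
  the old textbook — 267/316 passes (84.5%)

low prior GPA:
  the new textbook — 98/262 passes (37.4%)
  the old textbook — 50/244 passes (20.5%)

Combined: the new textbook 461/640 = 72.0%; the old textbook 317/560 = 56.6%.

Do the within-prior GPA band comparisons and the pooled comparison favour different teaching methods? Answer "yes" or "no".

no

Within each prior GPA band level (high prior GPA 96.0% vs 84.5%; low prior GPA 37.4% vs 20.5%), the new textbook has the higher rate every time. Pooled: 72.0% vs 56.6% — the new textbook has the higher rate overall. They agree.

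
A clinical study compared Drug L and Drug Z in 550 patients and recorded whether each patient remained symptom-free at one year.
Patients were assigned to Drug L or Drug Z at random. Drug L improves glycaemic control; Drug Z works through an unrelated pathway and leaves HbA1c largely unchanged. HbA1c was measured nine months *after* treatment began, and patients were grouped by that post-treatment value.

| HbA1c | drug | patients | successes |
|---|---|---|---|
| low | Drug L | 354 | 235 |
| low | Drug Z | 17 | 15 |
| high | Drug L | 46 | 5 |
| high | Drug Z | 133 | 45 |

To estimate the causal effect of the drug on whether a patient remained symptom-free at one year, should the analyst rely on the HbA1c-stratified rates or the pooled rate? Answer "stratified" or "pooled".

pooled

HbA1c here is a post-treatment variable shaped by the drug; conditioning on it would introduce bias rather than remove it. The overall comparison is the causal one.
Pooled: Drug L 60.0% vs Drug Z 40.0%; Drug L is higher overall.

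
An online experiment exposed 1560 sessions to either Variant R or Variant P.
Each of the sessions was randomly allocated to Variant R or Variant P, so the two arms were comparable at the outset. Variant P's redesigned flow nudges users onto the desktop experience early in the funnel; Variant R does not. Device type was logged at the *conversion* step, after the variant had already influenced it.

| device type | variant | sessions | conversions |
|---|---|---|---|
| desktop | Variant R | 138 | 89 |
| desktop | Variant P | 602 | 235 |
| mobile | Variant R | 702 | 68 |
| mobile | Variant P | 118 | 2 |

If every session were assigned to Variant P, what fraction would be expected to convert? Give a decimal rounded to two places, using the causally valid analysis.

0.33

The distribution of device type is itself part of what the variant does — it is an intermediate outcome. Holding it fixed would remove that part of the effect; the total effect is the pooled difference.
So P(outcome | do(Variant P)) is just the pooled rate for Variant P: 237/720 = 0.329.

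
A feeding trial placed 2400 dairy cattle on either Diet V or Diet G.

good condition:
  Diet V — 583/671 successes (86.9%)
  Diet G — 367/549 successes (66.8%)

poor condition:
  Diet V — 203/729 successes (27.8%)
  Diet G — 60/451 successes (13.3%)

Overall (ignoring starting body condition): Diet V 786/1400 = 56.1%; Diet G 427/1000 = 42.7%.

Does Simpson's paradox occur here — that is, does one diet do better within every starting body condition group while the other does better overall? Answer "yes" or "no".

Within each starting body condition level (good condition 86.9% vs 66.8%; poor condition 27.8% vs 13.3%), Diet V has the higher rate every time. Pooled: 56.1% vs 42.7% — Diet V has the higher rate overall. They agree.

no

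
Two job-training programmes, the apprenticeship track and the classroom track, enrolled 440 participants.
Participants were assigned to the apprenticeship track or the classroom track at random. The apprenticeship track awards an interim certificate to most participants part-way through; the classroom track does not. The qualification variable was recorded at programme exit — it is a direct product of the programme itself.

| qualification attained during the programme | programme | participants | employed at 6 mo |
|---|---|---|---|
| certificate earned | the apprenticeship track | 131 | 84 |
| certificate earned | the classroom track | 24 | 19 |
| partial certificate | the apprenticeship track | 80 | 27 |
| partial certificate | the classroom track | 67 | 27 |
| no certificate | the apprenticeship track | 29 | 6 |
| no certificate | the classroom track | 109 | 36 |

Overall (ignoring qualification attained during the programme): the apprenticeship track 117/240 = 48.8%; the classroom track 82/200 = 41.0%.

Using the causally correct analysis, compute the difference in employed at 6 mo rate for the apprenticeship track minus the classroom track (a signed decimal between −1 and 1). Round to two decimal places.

the classroom track is higher inside every qualification attained during the programme stratum but the apprenticeship track is higher in aggregate. Whether to stratify depends on how qualification attained during the programme relates to the programme.
Stratifying would compare programmes among participants the programmes themselves sorted into qualification attained during the programme groups — a form of selection on an intermediate. The unconditioned pooled rates give the total causal effect.
The causal difference is the pooled difference: 0.487 − 0.410 = +0.077.

+0.08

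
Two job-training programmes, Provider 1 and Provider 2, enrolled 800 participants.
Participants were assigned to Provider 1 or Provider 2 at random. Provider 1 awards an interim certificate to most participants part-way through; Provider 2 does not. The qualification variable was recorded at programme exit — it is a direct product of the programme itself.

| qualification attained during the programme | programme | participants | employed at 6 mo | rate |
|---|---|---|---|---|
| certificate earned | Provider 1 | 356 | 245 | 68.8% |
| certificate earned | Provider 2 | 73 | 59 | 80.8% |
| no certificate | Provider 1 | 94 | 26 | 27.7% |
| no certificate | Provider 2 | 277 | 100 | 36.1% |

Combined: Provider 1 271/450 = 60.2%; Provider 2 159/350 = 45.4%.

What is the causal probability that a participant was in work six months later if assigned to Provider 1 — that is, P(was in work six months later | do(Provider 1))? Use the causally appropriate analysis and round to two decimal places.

0.60

Within every qualification attained during the programme level Provider 2 has the higher rate, yet pooled Provider 1 does — Simpson's reversal.
Qualification attained during the programme lies on the pathway programme → qualification attained during the programme → outcome, so adjusting for it blocks the indirect effect. For the total causal effect of programme, use the unadjusted pooled rates.
So P(outcome | do(Provider 1)) is just the pooled rate for Provider 1: 271/450 = 0.602.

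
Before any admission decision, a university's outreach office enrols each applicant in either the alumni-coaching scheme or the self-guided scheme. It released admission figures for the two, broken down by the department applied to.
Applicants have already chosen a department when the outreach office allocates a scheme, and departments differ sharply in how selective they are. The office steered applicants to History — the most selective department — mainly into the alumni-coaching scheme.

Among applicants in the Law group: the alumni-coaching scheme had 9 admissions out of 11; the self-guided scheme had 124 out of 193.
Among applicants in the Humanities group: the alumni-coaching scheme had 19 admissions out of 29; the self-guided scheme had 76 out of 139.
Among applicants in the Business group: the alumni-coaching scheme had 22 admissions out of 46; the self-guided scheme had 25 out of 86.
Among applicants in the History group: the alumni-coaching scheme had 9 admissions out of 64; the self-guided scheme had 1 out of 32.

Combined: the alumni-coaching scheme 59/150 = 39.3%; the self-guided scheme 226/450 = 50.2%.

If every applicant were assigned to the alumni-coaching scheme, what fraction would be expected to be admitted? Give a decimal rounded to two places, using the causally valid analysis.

0.59

Nothing the outreach scheme does changes department; the imbalance is an allocation artefact. With department also predicting the outcome, the pooled figure is confounded, and the within-stratum comparison is the causal one.
Standardising the alumni-coaching scheme to the population department mix: 0.340·9/11 + 0.280·19/29 + 0.220·22/46 + 0.160·9/64 = 0.589.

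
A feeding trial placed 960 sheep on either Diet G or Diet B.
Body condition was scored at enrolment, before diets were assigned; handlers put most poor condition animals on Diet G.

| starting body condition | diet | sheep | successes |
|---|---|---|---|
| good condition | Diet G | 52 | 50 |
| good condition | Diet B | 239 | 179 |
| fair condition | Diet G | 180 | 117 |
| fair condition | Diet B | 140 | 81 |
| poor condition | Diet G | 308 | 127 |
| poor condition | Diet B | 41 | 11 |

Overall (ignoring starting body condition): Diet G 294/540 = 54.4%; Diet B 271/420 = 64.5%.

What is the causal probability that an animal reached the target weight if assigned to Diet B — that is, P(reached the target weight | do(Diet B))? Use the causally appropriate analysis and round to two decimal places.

0.52

Diet G is higher inside every starting body condition stratum but Diet B is higher in aggregate. Whether to stratify depends on how starting body condition relates to the diet.
Starting body condition is set before the diet has any effect — it is not caused by the diet — and it independently drives the outcome. That makes it a confounder, so the causal comparison is within starting body condition levels.
Standardising Diet B to the population starting body condition mix: 0.303·179/239 + 0.333·81/140 + 0.364·11/41 = 0.517.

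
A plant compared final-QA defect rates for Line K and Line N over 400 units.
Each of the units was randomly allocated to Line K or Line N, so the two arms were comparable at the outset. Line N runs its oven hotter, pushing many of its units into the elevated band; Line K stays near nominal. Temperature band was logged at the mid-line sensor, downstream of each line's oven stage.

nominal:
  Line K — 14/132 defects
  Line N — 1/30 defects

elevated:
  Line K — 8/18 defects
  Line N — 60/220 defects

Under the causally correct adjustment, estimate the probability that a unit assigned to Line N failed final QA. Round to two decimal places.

0.24

The in-process temperature band-specific comparison favours Line N throughout, but the pooled figures favour Line K. The question is whether to condition on in-process temperature band.
In-process temperature band here is a post-treatment variable shaped by the line; conditioning on it would introduce bias rather than remove it. The overall comparison is the causal one.
So P(outcome | do(Line N)) is just the pooled rate for Line N: 61/250 = 0.244.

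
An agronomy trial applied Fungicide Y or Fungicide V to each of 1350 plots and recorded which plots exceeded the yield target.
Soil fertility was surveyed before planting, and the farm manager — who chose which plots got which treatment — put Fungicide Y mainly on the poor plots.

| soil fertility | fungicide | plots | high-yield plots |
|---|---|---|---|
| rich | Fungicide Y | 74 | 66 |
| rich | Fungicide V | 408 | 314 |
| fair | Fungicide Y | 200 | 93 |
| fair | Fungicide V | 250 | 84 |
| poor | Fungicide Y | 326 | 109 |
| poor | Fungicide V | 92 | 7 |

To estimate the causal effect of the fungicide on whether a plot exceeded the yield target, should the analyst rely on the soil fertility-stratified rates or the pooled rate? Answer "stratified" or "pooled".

stratified

Since soil fertility is a pre-existing factor (not a product of the fungicide) and it affects the outcome on its own, it is a confounder. The stratified rates, not the pooled rate, identify the causal effect.
Within each level — rich: 89.2% vs 77.0%; fair: 46.5% vs 33.6%; poor: 33.4% vs 7.6% — Fungicide Y is higher every time.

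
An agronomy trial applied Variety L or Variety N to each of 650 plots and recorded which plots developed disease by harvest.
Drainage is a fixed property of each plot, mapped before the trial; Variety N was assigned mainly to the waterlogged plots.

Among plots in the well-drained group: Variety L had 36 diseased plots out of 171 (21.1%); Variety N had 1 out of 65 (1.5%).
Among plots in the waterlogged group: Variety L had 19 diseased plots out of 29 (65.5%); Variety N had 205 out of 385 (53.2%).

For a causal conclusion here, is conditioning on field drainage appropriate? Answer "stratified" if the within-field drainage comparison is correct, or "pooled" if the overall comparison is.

Variety N is lower inside every field drainage stratum but Variety L is lower in aggregate. Whether to stratify depends on how field drainage relates to the variety.
Field drainage satisfies the back-door criterion: it is not a descendant of the variety, and it blocks the spurious path from variety to outcome. Adjusting for it (i.e., using the within-field drainage rates) gives the causal effect.
Within each level — well-drained: 21.1% vs 1.5%; waterlogged: 65.5% vs 53.2% — Variety N is lower every time.

stratified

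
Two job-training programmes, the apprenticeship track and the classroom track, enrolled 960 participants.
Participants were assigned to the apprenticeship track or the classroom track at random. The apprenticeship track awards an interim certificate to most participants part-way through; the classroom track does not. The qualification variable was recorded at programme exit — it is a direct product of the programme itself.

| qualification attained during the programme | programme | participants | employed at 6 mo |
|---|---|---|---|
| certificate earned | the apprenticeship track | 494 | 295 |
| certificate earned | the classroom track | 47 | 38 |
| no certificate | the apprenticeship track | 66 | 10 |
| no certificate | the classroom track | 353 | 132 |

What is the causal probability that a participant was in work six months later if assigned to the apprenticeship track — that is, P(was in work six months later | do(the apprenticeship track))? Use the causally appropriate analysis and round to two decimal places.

The stratified and pooled comparisons disagree (the classroom track wins within each qualification attained during the programme; the apprenticeship track wins overall), so the answer turns on the causal role of qualification attained during the programme.
Qualification attained during the programme is downstream of the programme. One should not condition on a consequence of treatment, so the overall rates are the right comparison.
So P(outcome | do(the apprenticeship track)) is just the pooled rate for the apprenticeship track: 305/560 = 0.545.

0.54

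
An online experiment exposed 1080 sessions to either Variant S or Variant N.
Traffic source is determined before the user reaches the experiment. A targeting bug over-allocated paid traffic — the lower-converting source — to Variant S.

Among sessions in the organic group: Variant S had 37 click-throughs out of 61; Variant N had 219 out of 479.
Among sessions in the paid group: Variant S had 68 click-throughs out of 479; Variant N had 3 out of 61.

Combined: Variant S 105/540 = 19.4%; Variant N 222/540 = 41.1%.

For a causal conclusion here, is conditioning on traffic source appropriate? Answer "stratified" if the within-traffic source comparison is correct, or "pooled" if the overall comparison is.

The traffic source-specific comparison favours Variant S throughout, but the pooled figures favour Variant N. The question is whether to condition on traffic source.
Traffic source satisfies the back-door criterion: it is not a descendant of the variant, and it blocks the spurious path from variant to outcome. Adjusting for it (i.e., using the within-traffic source rates) gives the causal effect.
Within each level — organic: 60.7% vs 45.7%; paid: 14.2% vs 4.9% — Variant S is higher every time.

stratified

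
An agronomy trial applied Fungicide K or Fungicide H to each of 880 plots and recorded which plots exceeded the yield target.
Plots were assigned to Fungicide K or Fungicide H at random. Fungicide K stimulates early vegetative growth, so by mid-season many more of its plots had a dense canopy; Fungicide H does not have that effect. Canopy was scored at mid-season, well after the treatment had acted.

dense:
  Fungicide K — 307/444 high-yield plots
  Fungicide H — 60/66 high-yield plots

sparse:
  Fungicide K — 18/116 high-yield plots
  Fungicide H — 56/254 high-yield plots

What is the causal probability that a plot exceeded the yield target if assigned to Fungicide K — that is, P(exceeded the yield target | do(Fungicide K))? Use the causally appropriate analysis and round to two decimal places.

0.58

Mid-season canopy lies on the pathway fungicide → mid-season canopy → outcome, so adjusting for it blocks the indirect effect. For the total causal effect of fungicide, use the unadjusted pooled rates.
So P(outcome | do(Fungicide K)) is just the pooled rate for Fungicide K: 325/560 = 0.580.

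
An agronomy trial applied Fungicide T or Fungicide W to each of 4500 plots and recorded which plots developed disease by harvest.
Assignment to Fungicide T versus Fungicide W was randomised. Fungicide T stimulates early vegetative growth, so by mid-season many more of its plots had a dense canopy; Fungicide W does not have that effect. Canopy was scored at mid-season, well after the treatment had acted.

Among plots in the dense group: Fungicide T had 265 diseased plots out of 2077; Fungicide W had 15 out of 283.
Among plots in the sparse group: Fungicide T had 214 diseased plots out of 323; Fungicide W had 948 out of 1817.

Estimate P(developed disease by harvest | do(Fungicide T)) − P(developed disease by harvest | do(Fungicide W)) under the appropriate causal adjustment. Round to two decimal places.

-0.26

Fungicide W is lower inside every mid-season canopy stratum but Fungicide T is lower in aggregate. Whether to stratify depends on how mid-season canopy relates to the fungicide.
Stratifying would compare fungicides among plots the fungicides themselves sorted into mid-season canopy groups — a form of selection on an intermediate. The unconditioned pooled rates give the total causal effect.
The causal difference is the pooled difference: 0.200 − 0.459 = -0.259.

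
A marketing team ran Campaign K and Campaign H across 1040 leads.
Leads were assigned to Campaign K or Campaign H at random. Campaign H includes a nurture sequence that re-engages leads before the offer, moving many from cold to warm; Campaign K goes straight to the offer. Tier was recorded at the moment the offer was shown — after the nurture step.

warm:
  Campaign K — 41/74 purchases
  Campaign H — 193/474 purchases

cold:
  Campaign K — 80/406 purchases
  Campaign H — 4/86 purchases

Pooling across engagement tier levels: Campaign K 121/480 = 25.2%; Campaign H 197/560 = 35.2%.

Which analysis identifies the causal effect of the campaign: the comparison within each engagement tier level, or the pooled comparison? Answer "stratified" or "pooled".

pooled

Engagement tier lies on the pathway campaign → engagement tier → outcome, so adjusting for it blocks the indirect effect. For the total causal effect of campaign, use the unadjusted pooled rates.
Pooled: Campaign K 25.2% vs Campaign H 35.2%; Campaign H is higher overall.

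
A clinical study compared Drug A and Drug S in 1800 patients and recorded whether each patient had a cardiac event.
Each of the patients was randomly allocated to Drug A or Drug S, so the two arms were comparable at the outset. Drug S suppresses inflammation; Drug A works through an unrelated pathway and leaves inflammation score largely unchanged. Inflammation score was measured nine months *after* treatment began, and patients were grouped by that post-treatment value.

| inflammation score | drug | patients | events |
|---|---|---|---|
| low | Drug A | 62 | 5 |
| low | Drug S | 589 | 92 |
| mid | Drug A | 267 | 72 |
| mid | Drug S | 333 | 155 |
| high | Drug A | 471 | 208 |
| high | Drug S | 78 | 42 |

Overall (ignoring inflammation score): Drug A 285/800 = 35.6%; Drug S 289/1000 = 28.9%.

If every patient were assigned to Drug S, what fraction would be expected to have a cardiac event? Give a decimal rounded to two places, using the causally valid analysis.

Within every inflammation score level Drug A has the lower rate, yet pooled Drug S does — Simpson's reversal.
Inflammation score here is a post-treatment variable shaped by the drug; conditioning on it would introduce bias rather than remove it. The overall comparison is the causal one.
So P(outcome | do(Drug S)) is just the pooled rate for Drug S: 289/1000 = 0.289.

0.29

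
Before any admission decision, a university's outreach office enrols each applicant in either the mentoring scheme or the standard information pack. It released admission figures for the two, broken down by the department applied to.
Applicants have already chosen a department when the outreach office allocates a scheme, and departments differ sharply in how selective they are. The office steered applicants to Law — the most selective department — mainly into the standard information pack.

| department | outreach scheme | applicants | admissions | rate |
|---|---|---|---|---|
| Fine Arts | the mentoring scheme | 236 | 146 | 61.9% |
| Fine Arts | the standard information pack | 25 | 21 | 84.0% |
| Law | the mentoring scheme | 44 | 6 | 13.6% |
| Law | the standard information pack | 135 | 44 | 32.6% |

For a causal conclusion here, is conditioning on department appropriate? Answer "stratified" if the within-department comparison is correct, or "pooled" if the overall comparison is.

Here department is a common cause — it drives both which outreach scheme a case falls under and the outcome. The crude comparison mixes populations; the stratum-specific rates are the causally relevant ones.
Within each level — Fine Arts: 61.9% vs 84.0%; Law: 13.6% vs 32.6% — the standard information pack is higher every time.

stratified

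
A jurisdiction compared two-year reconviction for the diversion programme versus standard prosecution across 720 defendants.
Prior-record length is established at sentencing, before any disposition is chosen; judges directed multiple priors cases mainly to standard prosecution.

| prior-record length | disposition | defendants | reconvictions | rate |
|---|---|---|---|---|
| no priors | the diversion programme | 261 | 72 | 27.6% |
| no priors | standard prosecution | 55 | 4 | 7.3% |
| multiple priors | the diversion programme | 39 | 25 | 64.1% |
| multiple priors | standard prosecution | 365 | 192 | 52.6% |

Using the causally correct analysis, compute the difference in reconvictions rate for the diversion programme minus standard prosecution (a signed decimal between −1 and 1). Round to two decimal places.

Within every prior-record length level standard prosecution has the lower rate, yet pooled the diversion programme does — Simpson's reversal.
Prior-record length satisfies the back-door criterion: it is not a descendant of the disposition, and it blocks the spurious path from disposition to outcome. Adjusting for it (i.e., using the within-prior-record length rates) gives the causal effect.
Adjusting over the population distribution of prior-record length: 0.439·(0.276−0.073) + 0.561·(0.641−0.526) = +0.154.

+0.15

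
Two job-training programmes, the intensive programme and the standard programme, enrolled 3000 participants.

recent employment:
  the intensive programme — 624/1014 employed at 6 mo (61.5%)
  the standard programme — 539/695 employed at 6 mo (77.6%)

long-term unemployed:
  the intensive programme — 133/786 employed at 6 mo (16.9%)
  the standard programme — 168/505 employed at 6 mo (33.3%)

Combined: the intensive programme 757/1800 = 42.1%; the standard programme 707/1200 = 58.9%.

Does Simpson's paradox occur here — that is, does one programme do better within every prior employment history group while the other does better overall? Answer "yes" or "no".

no

Within each prior employment history level (recent employment 61.5% vs 77.6%; long-term unemployed 16.9% vs 33.3%), the standard programme has the higher rate every time. Pooled: 42.1% vs 58.9% — the standard programme has the higher rate overall. They agree.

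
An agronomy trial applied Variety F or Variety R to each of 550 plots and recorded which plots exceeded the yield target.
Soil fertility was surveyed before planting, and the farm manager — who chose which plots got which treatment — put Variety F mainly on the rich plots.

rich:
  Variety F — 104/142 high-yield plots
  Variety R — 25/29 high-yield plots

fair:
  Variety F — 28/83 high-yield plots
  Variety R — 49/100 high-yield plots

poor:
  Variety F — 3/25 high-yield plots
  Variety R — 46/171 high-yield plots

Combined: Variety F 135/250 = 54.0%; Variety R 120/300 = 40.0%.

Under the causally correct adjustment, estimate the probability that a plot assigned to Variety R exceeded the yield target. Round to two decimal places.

Soil fertility satisfies the back-door criterion: it is not a descendant of the variety, and it blocks the spurious path from variety to outcome. Adjusting for it (i.e., using the within-soil fertility rates) gives the causal effect.
Standardising Variety R to the population soil fertility mix: 0.311·25/29 + 0.333·49/100 + 0.356·46/171 = 0.527.

0.53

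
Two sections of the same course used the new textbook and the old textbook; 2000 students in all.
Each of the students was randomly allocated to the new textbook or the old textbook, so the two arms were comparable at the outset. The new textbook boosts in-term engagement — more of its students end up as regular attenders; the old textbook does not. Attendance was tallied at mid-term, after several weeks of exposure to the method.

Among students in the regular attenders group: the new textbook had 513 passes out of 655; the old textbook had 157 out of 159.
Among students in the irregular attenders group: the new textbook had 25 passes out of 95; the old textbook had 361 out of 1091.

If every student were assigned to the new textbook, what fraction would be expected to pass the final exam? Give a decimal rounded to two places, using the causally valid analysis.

0.72

the old textbook is higher inside every mid-term attendance stratum but the new textbook is higher in aggregate. Whether to stratify depends on how mid-term attendance relates to the teaching method.
Mid-term attendance here is a post-treatment variable shaped by the teaching method; conditioning on it would introduce bias rather than remove it. The overall comparison is the causal one.
So P(outcome | do(the new textbook)) is just the pooled rate for the new textbook: 538/750 = 0.717.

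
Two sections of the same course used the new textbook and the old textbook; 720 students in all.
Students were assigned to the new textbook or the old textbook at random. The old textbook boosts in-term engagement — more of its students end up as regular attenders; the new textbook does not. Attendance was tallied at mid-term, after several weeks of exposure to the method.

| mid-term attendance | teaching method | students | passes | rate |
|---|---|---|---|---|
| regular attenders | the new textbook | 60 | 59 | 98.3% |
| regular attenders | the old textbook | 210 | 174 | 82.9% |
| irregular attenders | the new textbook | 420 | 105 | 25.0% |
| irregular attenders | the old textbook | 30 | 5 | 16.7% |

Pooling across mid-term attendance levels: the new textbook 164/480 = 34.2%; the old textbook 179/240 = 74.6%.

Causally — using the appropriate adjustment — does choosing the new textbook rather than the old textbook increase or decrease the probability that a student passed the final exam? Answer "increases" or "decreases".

The mid-term attendance-specific comparison favours the new textbook throughout, but the pooled figures favour the old textbook. The question is whether to condition on mid-term attendance.
Mid-term attendance here is a post-treatment variable shaped by the teaching method; conditioning on it would introduce bias rather than remove it. The overall comparison is the causal one.
Pooled: the new textbook 34.2% vs the old textbook 74.6%; the old textbook is higher overall.

decreases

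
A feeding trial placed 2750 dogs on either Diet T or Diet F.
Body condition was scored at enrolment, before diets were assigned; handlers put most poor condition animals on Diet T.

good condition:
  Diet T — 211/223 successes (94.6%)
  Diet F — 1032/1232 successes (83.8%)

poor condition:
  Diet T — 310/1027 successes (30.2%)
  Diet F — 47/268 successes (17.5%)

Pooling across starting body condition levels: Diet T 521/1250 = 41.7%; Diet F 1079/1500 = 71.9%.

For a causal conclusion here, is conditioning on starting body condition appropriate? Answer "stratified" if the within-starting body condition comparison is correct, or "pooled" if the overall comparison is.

stratified

Within every starting body condition level Diet T has the higher rate, yet pooled Diet F does — Simpson's reversal.
The imbalance in starting body condition arose from how dogs were allocated, not from anything the diet did; and starting body condition independently affects the outcome. The pooled gap is confounded — condition on starting body condition.
Within each level — good condition: 94.6% vs 83.8%; poor condition: 30.2% vs 17.5% — Diet T is higher every time.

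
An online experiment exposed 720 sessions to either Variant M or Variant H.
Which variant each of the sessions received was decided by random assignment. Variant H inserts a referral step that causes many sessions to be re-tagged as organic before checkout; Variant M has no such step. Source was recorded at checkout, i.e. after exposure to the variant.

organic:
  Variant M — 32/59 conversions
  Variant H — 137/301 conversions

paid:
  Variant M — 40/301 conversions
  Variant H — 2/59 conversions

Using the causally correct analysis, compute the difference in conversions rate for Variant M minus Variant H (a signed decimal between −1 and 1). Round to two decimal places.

-0.19

Variant M is higher inside every traffic source stratum but Variant H is higher in aggregate. Whether to stratify depends on how traffic source relates to the variant.
Traffic source is downstream of the variant. One should not condition on a consequence of treatment, so the overall rates are the right comparison.
The causal difference is the pooled difference: 0.200 − 0.386 = -0.186.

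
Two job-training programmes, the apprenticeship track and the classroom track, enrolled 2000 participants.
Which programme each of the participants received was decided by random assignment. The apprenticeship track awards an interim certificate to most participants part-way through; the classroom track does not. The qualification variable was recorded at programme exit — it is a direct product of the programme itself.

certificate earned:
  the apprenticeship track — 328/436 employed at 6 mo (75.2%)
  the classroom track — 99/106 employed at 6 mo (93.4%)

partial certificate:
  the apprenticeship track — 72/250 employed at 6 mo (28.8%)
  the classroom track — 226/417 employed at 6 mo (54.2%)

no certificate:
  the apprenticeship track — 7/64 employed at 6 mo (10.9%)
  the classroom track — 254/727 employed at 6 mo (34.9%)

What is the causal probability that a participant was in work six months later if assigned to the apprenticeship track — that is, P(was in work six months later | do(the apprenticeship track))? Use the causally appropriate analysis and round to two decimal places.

The stratified and pooled comparisons disagree (the classroom track wins within each qualification attained during the programme; the apprenticeship track wins overall), so the answer turns on the causal role of qualification attained during the programme.
Qualification attained during the programme is recorded after the programme and is itself shifted by it — it sits on the causal path from programme to outcome. Conditioning on a mediator would strip out part of the effect we want; the pooled comparison gives the total causal effect.
So P(outcome | do(the apprenticeship track)) is just the pooled rate for the apprenticeship track: 407/750 = 0.543.

0.54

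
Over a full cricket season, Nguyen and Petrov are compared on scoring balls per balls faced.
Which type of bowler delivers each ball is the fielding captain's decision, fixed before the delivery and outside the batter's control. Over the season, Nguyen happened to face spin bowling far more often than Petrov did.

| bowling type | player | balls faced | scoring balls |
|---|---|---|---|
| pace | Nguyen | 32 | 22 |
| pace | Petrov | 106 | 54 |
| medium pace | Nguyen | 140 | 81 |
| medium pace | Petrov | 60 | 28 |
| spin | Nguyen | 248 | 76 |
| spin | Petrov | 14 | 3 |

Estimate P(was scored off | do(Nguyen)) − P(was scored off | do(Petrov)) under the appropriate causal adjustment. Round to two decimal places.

+0.12

Within every bowling type level Nguyen has the higher rate, yet pooled Petrov does — Simpson's reversal.
Here bowling type is a common cause — it drives both which player a case falls under and the outcome. The crude comparison mixes populations; the stratum-specific rates are the causally relevant ones.
Adjusting over the population distribution of bowling type: 0.230·(0.688−0.509) + 0.333·(0.579−0.467) + 0.437·(0.306−0.214) = +0.119.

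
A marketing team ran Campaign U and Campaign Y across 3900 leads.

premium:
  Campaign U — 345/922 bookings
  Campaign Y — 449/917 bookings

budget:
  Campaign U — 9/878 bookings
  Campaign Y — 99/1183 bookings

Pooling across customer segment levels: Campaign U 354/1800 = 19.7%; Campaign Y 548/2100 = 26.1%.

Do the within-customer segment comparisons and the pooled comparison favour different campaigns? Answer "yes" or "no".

Within each customer segment level (premium 37.4% vs 49.0%; budget 1.0% vs 8.4%), Campaign Y has the higher rate every time. Pooled: 19.7% vs 26.1% — Campaign Y has the higher rate overall. They agree.

no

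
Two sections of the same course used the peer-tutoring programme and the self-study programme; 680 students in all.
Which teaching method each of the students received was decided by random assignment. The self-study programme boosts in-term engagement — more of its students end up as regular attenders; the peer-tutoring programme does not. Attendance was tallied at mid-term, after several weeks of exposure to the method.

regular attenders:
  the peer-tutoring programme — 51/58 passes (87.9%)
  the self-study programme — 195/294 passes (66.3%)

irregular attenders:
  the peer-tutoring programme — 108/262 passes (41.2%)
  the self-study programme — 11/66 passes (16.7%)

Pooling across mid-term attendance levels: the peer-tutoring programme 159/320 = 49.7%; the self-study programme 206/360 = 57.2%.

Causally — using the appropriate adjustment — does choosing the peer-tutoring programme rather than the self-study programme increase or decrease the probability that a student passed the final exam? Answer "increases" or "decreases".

decreases

the peer-tutoring programme is higher inside every mid-term attendance stratum but the self-study programme is higher in aggregate. Whether to stratify depends on how mid-term attendance relates to the teaching method.
Mid-term attendance is downstream of the teaching method. One should not condition on a consequence of treatment, so the overall rates are the right comparison.
Pooled: the peer-tutoring programme 49.7% vs the self-study programme 57.2%; the self-study programme is higher overall.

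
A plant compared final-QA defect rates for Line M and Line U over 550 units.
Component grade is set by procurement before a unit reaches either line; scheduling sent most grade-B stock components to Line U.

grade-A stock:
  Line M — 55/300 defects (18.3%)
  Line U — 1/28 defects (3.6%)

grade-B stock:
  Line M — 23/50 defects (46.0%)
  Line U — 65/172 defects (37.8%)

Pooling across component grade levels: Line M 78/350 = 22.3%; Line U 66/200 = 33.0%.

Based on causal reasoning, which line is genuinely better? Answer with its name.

Line U

Component grade differs across lines for reasons unrelated to any effect of the line itself, and it separately predicts the outcome — a classic confounder. We must compare within component grade levels.
Within each level — grade-A stock: 18.3% vs 3.6%; grade-B stock: 46.0% vs 37.8% — Line U is lower every time.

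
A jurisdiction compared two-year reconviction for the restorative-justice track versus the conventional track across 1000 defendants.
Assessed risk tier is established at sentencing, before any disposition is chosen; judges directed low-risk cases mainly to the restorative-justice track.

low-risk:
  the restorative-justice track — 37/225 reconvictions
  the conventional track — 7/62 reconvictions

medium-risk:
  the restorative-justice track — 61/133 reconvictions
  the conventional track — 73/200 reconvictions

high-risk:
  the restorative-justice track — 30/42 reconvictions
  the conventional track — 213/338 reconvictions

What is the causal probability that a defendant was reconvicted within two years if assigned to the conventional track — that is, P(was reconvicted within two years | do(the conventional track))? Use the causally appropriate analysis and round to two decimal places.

The assessed risk tier-specific comparison favours the conventional track throughout, but the pooled figures favour the restorative-justice track. The question is whether to condition on assessed risk tier.
Nothing the disposition does changes assessed risk tier; the imbalance is an allocation artefact. With assessed risk tier also predicting the outcome, the pooled figure is confounded, and the within-stratum comparison is the causal one.
Standardising the conventional track to the population assessed risk tier mix: 0.287·7/62 + 0.333·73/200 + 0.380·213/338 = 0.393.

0.39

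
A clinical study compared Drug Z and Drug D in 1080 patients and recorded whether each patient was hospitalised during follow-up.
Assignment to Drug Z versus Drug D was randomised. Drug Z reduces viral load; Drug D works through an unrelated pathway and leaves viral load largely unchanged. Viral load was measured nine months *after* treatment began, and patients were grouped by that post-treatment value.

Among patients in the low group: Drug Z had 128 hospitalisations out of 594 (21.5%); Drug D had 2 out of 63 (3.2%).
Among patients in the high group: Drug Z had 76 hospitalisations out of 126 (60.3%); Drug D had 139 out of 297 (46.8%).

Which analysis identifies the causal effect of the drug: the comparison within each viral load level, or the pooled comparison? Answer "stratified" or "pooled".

The viral load-specific comparison favours Drug D throughout, but the pooled figures favour Drug Z. The question is whether to condition on viral load.
Viral load is recorded after the drug and is itself shifted by it — it sits on the causal path from drug to outcome. Conditioning on a mediator would strip out part of the effect we want; the pooled comparison gives the total causal effect.
Pooled: Drug Z 28.3% vs Drug D 39.2%; Drug Z is lower overall.

pooled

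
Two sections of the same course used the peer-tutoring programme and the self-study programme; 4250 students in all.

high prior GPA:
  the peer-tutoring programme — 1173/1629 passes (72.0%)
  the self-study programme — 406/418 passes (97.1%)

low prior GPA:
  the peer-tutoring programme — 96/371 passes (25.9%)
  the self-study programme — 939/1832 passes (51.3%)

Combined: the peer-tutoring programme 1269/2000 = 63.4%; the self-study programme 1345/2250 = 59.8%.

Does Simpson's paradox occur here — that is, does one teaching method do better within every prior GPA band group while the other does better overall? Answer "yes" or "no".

yes

Within each prior GPA band level (high prior GPA 72.0% vs 97.1%; low prior GPA 25.9% vs 51.3%), the self-study programme has the higher rate every time. Pooled: 63.4% vs 59.8% — the peer-tutoring programme has the higher rate overall. The two comparisons disagree.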